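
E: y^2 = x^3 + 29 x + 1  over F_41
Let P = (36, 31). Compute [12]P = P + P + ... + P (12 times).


k = 12 = 1100_2 (binary, LSB first: 0011)
Double-and-add from P = (36, 31):
  bit 0 = 0: acc unchanged = O
  bit 1 = 0: acc unchanged = O
  bit 2 = 1: acc = O + (28, 25) = (28, 25)
  bit 3 = 1: acc = (28, 25) + (17, 6) = (0, 1)

12P = (0, 1)


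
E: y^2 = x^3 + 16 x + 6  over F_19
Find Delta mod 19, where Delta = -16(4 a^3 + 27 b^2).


4 a^3 + 27 b^2 = 4*16^3 + 27*6^2 = 16384 + 972 = 17356
Delta = -16 * (17356) = -277696
Delta mod 19 = 8

Delta = 8 (mod 19)


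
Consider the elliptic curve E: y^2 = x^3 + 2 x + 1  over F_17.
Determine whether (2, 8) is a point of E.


Check whether y^2 = x^3 + 2 x + 1 (mod 17) for (x, y) = (2, 8).
LHS: y^2 = 8^2 mod 17 = 13
RHS: x^3 + 2 x + 1 = 2^3 + 2*2 + 1 mod 17 = 13
LHS = RHS

Yes, on the curve


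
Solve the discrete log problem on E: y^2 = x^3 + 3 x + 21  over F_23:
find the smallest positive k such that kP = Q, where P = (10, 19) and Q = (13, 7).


Enumerate multiples of P until we hit Q = (13, 7):
  1P = (10, 19)
  2P = (9, 15)
  3P = (20, 10)
  4P = (6, 5)
  5P = (2, 9)
  6P = (14, 22)
  7P = (1, 5)
  8P = (13, 7)
Match found at i = 8.

k = 8


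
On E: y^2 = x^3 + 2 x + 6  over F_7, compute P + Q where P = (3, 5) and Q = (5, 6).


P != Q, so use the chord formula.
s = (y2 - y1) / (x2 - x1) = (1) / (2) mod 7 = 4
x3 = s^2 - x1 - x2 mod 7 = 4^2 - 3 - 5 = 1
y3 = s (x1 - x3) - y1 mod 7 = 4 * (3 - 1) - 5 = 3

P + Q = (1, 3)


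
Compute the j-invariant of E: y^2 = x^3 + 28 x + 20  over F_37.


Delta = -16(4 a^3 + 27 b^2) mod 37 = 26
-1728 * (4 a)^3 = -1728 * (4*28)^3 mod 37 = 11
j = 11 * 26^(-1) mod 37 = 36

j = 36 (mod 37)


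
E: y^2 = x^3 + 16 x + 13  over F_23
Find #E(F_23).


For each x in F_23, count y with y^2 = x^3 + 16 x + 13 mod 23:
  x = 0: RHS = 13, y in [6, 17]  -> 2 point(s)
  x = 4: RHS = 3, y in [7, 16]  -> 2 point(s)
  x = 6: RHS = 3, y in [7, 16]  -> 2 point(s)
  x = 7: RHS = 8, y in [10, 13]  -> 2 point(s)
  x = 8: RHS = 9, y in [3, 20]  -> 2 point(s)
  x = 9: RHS = 12, y in [9, 14]  -> 2 point(s)
  x = 10: RHS = 0, y in [0]  -> 1 point(s)
  x = 11: RHS = 2, y in [5, 18]  -> 2 point(s)
  x = 12: RHS = 1, y in [1, 22]  -> 2 point(s)
  x = 13: RHS = 3, y in [7, 16]  -> 2 point(s)
  x = 16: RHS = 18, y in [8, 15]  -> 2 point(s)
  x = 17: RHS = 0, y in [0]  -> 1 point(s)
  x = 19: RHS = 0, y in [0]  -> 1 point(s)
Affine points: 23. Add the point at infinity: total = 24.

#E(F_23) = 24


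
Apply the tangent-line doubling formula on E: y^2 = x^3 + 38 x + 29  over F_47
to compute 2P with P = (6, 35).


Doubling: s = (3 x1^2 + a) / (2 y1)
s = (3*6^2 + 38) / (2*35) mod 47 = 37
x3 = s^2 - 2 x1 mod 47 = 37^2 - 2*6 = 41
y3 = s (x1 - x3) - y1 mod 47 = 37 * (6 - 41) - 35 = 33

2P = (41, 33)


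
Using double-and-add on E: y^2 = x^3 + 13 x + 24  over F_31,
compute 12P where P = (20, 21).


k = 12 = 1100_2 (binary, LSB first: 0011)
Double-and-add from P = (20, 21):
  bit 0 = 0: acc unchanged = O
  bit 1 = 0: acc unchanged = O
  bit 2 = 1: acc = O + (16, 22) = (16, 22)
  bit 3 = 1: acc = (16, 22) + (6, 16) = (23, 11)

12P = (23, 11)


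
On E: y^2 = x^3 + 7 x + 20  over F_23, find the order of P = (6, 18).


Compute successive multiples of P until we hit O:
  1P = (6, 18)
  2P = (11, 5)
  3P = (10, 20)
  4P = (13, 13)
  5P = (20, 15)
  6P = (15, 2)
  7P = (8, 6)
  8P = (22, 9)
  ... (continuing to 17P)
  17P = O

ord(P) = 17


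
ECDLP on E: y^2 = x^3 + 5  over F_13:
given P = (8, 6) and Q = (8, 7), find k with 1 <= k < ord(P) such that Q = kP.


Enumerate multiples of P until we hit Q = (8, 7):
  1P = (8, 6)
  2P = (6, 0)
  3P = (8, 7)
Match found at i = 3.

k = 3


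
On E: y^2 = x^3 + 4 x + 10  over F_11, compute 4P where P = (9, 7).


k = 4 = 100_2 (binary, LSB first: 001)
Double-and-add from P = (9, 7):
  bit 0 = 0: acc unchanged = O
  bit 1 = 0: acc unchanged = O
  bit 2 = 1: acc = O + (9, 4) = (9, 4)

4P = (9, 4)


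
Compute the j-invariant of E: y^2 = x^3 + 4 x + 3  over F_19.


Delta = -16(4 a^3 + 27 b^2) mod 19 = 15
-1728 * (4 a)^3 = -1728 * (4*4)^3 mod 19 = 11
j = 11 * 15^(-1) mod 19 = 2

j = 2 (mod 19)


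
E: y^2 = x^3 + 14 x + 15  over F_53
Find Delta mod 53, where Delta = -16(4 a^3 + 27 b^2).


4 a^3 + 27 b^2 = 4*14^3 + 27*15^2 = 10976 + 6075 = 17051
Delta = -16 * (17051) = -272816
Delta mod 53 = 28

Delta = 28 (mod 53)


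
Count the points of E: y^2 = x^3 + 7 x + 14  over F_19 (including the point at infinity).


For each x in F_19, count y with y^2 = x^3 + 7 x + 14 mod 19:
  x = 2: RHS = 17, y in [6, 13]  -> 2 point(s)
  x = 3: RHS = 5, y in [9, 10]  -> 2 point(s)
  x = 4: RHS = 11, y in [7, 12]  -> 2 point(s)
  x = 6: RHS = 6, y in [5, 14]  -> 2 point(s)
  x = 7: RHS = 7, y in [8, 11]  -> 2 point(s)
  x = 10: RHS = 1, y in [1, 18]  -> 2 point(s)
  x = 11: RHS = 16, y in [4, 15]  -> 2 point(s)
  x = 14: RHS = 6, y in [5, 14]  -> 2 point(s)
  x = 15: RHS = 17, y in [6, 13]  -> 2 point(s)
  x = 16: RHS = 4, y in [2, 17]  -> 2 point(s)
  x = 17: RHS = 11, y in [7, 12]  -> 2 point(s)
  x = 18: RHS = 6, y in [5, 14]  -> 2 point(s)
Affine points: 24. Add the point at infinity: total = 25.

#E(F_19) = 25


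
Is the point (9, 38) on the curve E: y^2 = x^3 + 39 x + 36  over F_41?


Check whether y^2 = x^3 + 39 x + 36 (mod 41) for (x, y) = (9, 38).
LHS: y^2 = 38^2 mod 41 = 9
RHS: x^3 + 39 x + 36 = 9^3 + 39*9 + 36 mod 41 = 9
LHS = RHS

Yes, on the curve


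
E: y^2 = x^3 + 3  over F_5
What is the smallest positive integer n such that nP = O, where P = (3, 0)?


Compute successive multiples of P until we hit O:
  1P = (3, 0)
  2P = O

ord(P) = 2


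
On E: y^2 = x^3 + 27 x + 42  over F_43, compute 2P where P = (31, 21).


Doubling: s = (3 x1^2 + a) / (2 y1)
s = (3*31^2 + 27) / (2*21) mod 43 = 14
x3 = s^2 - 2 x1 mod 43 = 14^2 - 2*31 = 5
y3 = s (x1 - x3) - y1 mod 43 = 14 * (31 - 5) - 21 = 42

2P = (5, 42)


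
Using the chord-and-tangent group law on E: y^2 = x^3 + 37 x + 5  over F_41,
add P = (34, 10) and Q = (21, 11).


P != Q, so use the chord formula.
s = (y2 - y1) / (x2 - x1) = (1) / (28) mod 41 = 22
x3 = s^2 - x1 - x2 mod 41 = 22^2 - 34 - 21 = 19
y3 = s (x1 - x3) - y1 mod 41 = 22 * (34 - 19) - 10 = 33

P + Q = (19, 33)


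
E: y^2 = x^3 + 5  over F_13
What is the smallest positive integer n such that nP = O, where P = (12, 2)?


Compute successive multiples of P until we hit O:
  1P = (12, 2)
  2P = (5, 0)
  3P = (12, 11)
  4P = O

ord(P) = 4


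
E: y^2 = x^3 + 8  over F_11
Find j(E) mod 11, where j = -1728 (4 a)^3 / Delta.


Delta = -16(4 a^3 + 27 b^2) mod 11 = 6
-1728 * (4 a)^3 = -1728 * (4*0)^3 mod 11 = 0
j = 0 * 6^(-1) mod 11 = 0

j = 0 (mod 11)


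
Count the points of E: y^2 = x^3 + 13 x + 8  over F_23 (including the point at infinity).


For each x in F_23, count y with y^2 = x^3 + 13 x + 8 mod 23:
  x = 0: RHS = 8, y in [10, 13]  -> 2 point(s)
  x = 4: RHS = 9, y in [3, 20]  -> 2 point(s)
  x = 6: RHS = 3, y in [7, 16]  -> 2 point(s)
  x = 8: RHS = 3, y in [7, 16]  -> 2 point(s)
  x = 9: RHS = 3, y in [7, 16]  -> 2 point(s)
  x = 12: RHS = 6, y in [11, 12]  -> 2 point(s)
  x = 14: RHS = 13, y in [6, 17]  -> 2 point(s)
  x = 15: RHS = 13, y in [6, 17]  -> 2 point(s)
  x = 17: RHS = 13, y in [6, 17]  -> 2 point(s)
  x = 18: RHS = 2, y in [5, 18]  -> 2 point(s)
Affine points: 20. Add the point at infinity: total = 21.

#E(F_23) = 21


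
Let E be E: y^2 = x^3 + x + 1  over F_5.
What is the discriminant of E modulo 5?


4 a^3 + 27 b^2 = 4*1^3 + 27*1^2 = 4 + 27 = 31
Delta = -16 * (31) = -496
Delta mod 5 = 4

Delta = 4 (mod 5)


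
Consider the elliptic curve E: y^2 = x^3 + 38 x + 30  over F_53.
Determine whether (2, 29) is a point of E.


Check whether y^2 = x^3 + 38 x + 30 (mod 53) for (x, y) = (2, 29).
LHS: y^2 = 29^2 mod 53 = 46
RHS: x^3 + 38 x + 30 = 2^3 + 38*2 + 30 mod 53 = 8
LHS != RHS

No, not on the curve


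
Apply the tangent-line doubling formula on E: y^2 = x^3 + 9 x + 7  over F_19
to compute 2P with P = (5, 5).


Doubling: s = (3 x1^2 + a) / (2 y1)
s = (3*5^2 + 9) / (2*5) mod 19 = 16
x3 = s^2 - 2 x1 mod 19 = 16^2 - 2*5 = 18
y3 = s (x1 - x3) - y1 mod 19 = 16 * (5 - 18) - 5 = 15

2P = (18, 15)


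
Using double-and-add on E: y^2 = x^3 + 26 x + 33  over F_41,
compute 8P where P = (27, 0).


k = 8 = 1000_2 (binary, LSB first: 0001)
Double-and-add from P = (27, 0):
  bit 0 = 0: acc unchanged = O
  bit 1 = 0: acc unchanged = O
  bit 2 = 0: acc unchanged = O
  bit 3 = 1: acc = O + O = O

8P = O


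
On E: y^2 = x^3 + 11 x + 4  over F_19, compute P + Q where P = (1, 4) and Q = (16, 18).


P != Q, so use the chord formula.
s = (y2 - y1) / (x2 - x1) = (14) / (15) mod 19 = 6
x3 = s^2 - x1 - x2 mod 19 = 6^2 - 1 - 16 = 0
y3 = s (x1 - x3) - y1 mod 19 = 6 * (1 - 0) - 4 = 2

P + Q = (0, 2)


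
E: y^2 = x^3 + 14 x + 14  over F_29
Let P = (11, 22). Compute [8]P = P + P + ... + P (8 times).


k = 8 = 1000_2 (binary, LSB first: 0001)
Double-and-add from P = (11, 22):
  bit 0 = 0: acc unchanged = O
  bit 1 = 0: acc unchanged = O
  bit 2 = 0: acc unchanged = O
  bit 3 = 1: acc = O + (14, 5) = (14, 5)

8P = (14, 5)


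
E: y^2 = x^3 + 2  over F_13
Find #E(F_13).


For each x in F_13, count y with y^2 = x^3 + 0 x + 2 mod 13:
  x = 1: RHS = 3, y in [4, 9]  -> 2 point(s)
  x = 2: RHS = 10, y in [6, 7]  -> 2 point(s)
  x = 3: RHS = 3, y in [4, 9]  -> 2 point(s)
  x = 4: RHS = 1, y in [1, 12]  -> 2 point(s)
  x = 5: RHS = 10, y in [6, 7]  -> 2 point(s)
  x = 6: RHS = 10, y in [6, 7]  -> 2 point(s)
  x = 9: RHS = 3, y in [4, 9]  -> 2 point(s)
  x = 10: RHS = 1, y in [1, 12]  -> 2 point(s)
  x = 12: RHS = 1, y in [1, 12]  -> 2 point(s)
Affine points: 18. Add the point at infinity: total = 19.

#E(F_13) = 19


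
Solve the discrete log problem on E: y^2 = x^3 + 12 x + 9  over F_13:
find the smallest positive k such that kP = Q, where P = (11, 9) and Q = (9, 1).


Enumerate multiples of P until we hit Q = (9, 1):
  1P = (11, 9)
  2P = (0, 10)
  3P = (12, 10)
  4P = (4, 11)
  5P = (1, 3)
  6P = (5, 5)
  7P = (9, 1)
Match found at i = 7.

k = 7


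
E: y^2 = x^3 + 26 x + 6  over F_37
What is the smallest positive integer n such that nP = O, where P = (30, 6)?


Compute successive multiples of P until we hit O:
  1P = (30, 6)
  2P = (15, 16)
  3P = (13, 32)
  4P = (19, 12)
  5P = (36, 4)
  6P = (4, 10)
  7P = (12, 14)
  8P = (29, 10)
  ... (continuing to 20P)
  20P = O

ord(P) = 20


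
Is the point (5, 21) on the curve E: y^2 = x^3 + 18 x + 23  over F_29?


Check whether y^2 = x^3 + 18 x + 23 (mod 29) for (x, y) = (5, 21).
LHS: y^2 = 21^2 mod 29 = 6
RHS: x^3 + 18 x + 23 = 5^3 + 18*5 + 23 mod 29 = 6
LHS = RHS

Yes, on the curve


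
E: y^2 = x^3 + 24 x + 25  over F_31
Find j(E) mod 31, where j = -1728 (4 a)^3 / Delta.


Delta = -16(4 a^3 + 27 b^2) mod 31 = 14
-1728 * (4 a)^3 = -1728 * (4*24)^3 mod 31 = 30
j = 30 * 14^(-1) mod 31 = 11

j = 11 (mod 31)


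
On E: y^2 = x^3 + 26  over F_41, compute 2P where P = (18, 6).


Doubling: s = (3 x1^2 + a) / (2 y1)
s = (3*18^2 + 0) / (2*6) mod 41 = 40
x3 = s^2 - 2 x1 mod 41 = 40^2 - 2*18 = 6
y3 = s (x1 - x3) - y1 mod 41 = 40 * (18 - 6) - 6 = 23

2P = (6, 23)


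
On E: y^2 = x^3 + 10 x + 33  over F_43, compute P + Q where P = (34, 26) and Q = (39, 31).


P != Q, so use the chord formula.
s = (y2 - y1) / (x2 - x1) = (5) / (5) mod 43 = 1
x3 = s^2 - x1 - x2 mod 43 = 1^2 - 34 - 39 = 14
y3 = s (x1 - x3) - y1 mod 43 = 1 * (34 - 14) - 26 = 37

P + Q = (14, 37)


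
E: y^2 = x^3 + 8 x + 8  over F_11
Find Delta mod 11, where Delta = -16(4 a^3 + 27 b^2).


4 a^3 + 27 b^2 = 4*8^3 + 27*8^2 = 2048 + 1728 = 3776
Delta = -16 * (3776) = -60416
Delta mod 11 = 7

Delta = 7 (mod 11)


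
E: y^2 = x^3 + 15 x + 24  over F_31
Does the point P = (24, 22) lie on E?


Check whether y^2 = x^3 + 15 x + 24 (mod 31) for (x, y) = (24, 22).
LHS: y^2 = 22^2 mod 31 = 19
RHS: x^3 + 15 x + 24 = 24^3 + 15*24 + 24 mod 31 = 10
LHS != RHS

No, not on the curve


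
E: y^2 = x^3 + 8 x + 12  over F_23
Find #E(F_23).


For each x in F_23, count y with y^2 = x^3 + 8 x + 12 mod 23:
  x = 0: RHS = 12, y in [9, 14]  -> 2 point(s)
  x = 2: RHS = 13, y in [6, 17]  -> 2 point(s)
  x = 4: RHS = 16, y in [4, 19]  -> 2 point(s)
  x = 5: RHS = 16, y in [4, 19]  -> 2 point(s)
  x = 6: RHS = 0, y in [0]  -> 1 point(s)
  x = 8: RHS = 13, y in [6, 17]  -> 2 point(s)
  x = 9: RHS = 8, y in [10, 13]  -> 2 point(s)
  x = 13: RHS = 13, y in [6, 17]  -> 2 point(s)
  x = 14: RHS = 16, y in [4, 19]  -> 2 point(s)
  x = 16: RHS = 4, y in [2, 21]  -> 2 point(s)
  x = 17: RHS = 1, y in [1, 22]  -> 2 point(s)
  x = 18: RHS = 8, y in [10, 13]  -> 2 point(s)
  x = 19: RHS = 8, y in [10, 13]  -> 2 point(s)
  x = 22: RHS = 3, y in [7, 16]  -> 2 point(s)
Affine points: 27. Add the point at infinity: total = 28.

#E(F_23) = 28


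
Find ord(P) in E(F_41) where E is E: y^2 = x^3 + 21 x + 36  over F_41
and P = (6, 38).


Compute successive multiples of P until we hit O:
  1P = (6, 38)
  2P = (30, 27)
  3P = (4, 26)
  4P = (26, 6)
  5P = (5, 26)
  6P = (10, 37)
  7P = (2, 2)
  8P = (32, 15)
  ... (continuing to 39P)
  39P = O

ord(P) = 39


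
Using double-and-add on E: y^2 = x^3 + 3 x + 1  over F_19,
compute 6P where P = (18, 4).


k = 6 = 110_2 (binary, LSB first: 011)
Double-and-add from P = (18, 4):
  bit 0 = 0: acc unchanged = O
  bit 1 = 1: acc = O + (18, 15) = (18, 15)
  bit 2 = 1: acc = (18, 15) + (18, 4) = O

6P = O


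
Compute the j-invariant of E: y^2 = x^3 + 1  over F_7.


Delta = -16(4 a^3 + 27 b^2) mod 7 = 2
-1728 * (4 a)^3 = -1728 * (4*0)^3 mod 7 = 0
j = 0 * 2^(-1) mod 7 = 0

j = 0 (mod 7)


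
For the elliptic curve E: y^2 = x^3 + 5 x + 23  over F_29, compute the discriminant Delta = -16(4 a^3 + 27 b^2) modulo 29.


4 a^3 + 27 b^2 = 4*5^3 + 27*23^2 = 500 + 14283 = 14783
Delta = -16 * (14783) = -236528
Delta mod 29 = 25

Delta = 25 (mod 29)


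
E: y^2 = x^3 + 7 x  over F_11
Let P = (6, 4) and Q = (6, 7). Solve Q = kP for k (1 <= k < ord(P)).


Enumerate multiples of P until we hit Q = (6, 7):
  1P = (6, 4)
  2P = (3, 2)
  3P = (0, 0)
  4P = (3, 9)
  5P = (6, 7)
Match found at i = 5.

k = 5


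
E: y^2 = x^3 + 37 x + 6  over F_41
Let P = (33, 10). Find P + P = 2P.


Doubling: s = (3 x1^2 + a) / (2 y1)
s = (3*33^2 + 37) / (2*10) mod 41 = 34
x3 = s^2 - 2 x1 mod 41 = 34^2 - 2*33 = 24
y3 = s (x1 - x3) - y1 mod 41 = 34 * (33 - 24) - 10 = 9

2P = (24, 9)


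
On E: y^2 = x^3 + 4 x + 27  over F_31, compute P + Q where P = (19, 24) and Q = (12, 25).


P != Q, so use the chord formula.
s = (y2 - y1) / (x2 - x1) = (1) / (24) mod 31 = 22
x3 = s^2 - x1 - x2 mod 31 = 22^2 - 19 - 12 = 19
y3 = s (x1 - x3) - y1 mod 31 = 22 * (19 - 19) - 24 = 7

P + Q = (19, 7)


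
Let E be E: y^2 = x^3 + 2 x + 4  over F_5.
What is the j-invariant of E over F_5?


Delta = -16(4 a^3 + 27 b^2) mod 5 = 1
-1728 * (4 a)^3 = -1728 * (4*2)^3 mod 5 = 4
j = 4 * 1^(-1) mod 5 = 4

j = 4 (mod 5)


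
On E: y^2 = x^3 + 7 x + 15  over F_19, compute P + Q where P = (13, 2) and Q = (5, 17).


P != Q, so use the chord formula.
s = (y2 - y1) / (x2 - x1) = (15) / (11) mod 19 = 10
x3 = s^2 - x1 - x2 mod 19 = 10^2 - 13 - 5 = 6
y3 = s (x1 - x3) - y1 mod 19 = 10 * (13 - 6) - 2 = 11

P + Q = (6, 11)


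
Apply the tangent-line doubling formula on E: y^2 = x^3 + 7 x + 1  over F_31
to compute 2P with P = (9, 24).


Doubling: s = (3 x1^2 + a) / (2 y1)
s = (3*9^2 + 7) / (2*24) mod 31 = 22
x3 = s^2 - 2 x1 mod 31 = 22^2 - 2*9 = 1
y3 = s (x1 - x3) - y1 mod 31 = 22 * (9 - 1) - 24 = 28

2P = (1, 28)


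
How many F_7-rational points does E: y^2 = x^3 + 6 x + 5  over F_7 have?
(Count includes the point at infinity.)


For each x in F_7, count y with y^2 = x^3 + 6 x + 5 mod 7:
  x = 2: RHS = 4, y in [2, 5]  -> 2 point(s)
  x = 3: RHS = 1, y in [1, 6]  -> 2 point(s)
  x = 4: RHS = 2, y in [3, 4]  -> 2 point(s)
Affine points: 6. Add the point at infinity: total = 7.

#E(F_7) = 7


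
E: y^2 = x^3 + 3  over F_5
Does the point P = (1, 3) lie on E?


Check whether y^2 = x^3 + 0 x + 3 (mod 5) for (x, y) = (1, 3).
LHS: y^2 = 3^2 mod 5 = 4
RHS: x^3 + 0 x + 3 = 1^3 + 0*1 + 3 mod 5 = 4
LHS = RHS

Yes, on the curve


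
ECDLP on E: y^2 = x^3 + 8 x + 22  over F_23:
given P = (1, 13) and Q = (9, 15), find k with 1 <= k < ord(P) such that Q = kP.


Enumerate multiples of P until we hit Q = (9, 15):
  1P = (1, 13)
  2P = (14, 16)
  3P = (12, 11)
  4P = (3, 2)
  5P = (9, 8)
  6P = (8, 0)
  7P = (9, 15)
Match found at i = 7.

k = 7


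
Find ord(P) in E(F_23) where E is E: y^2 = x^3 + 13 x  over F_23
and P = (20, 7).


Compute successive multiples of P until we hit O:
  1P = (20, 7)
  2P = (9, 8)
  3P = (21, 14)
  4P = (8, 8)
  5P = (22, 20)
  6P = (6, 15)
  7P = (10, 7)
  8P = (16, 16)
  ... (continuing to 24P)
  24P = O

ord(P) = 24


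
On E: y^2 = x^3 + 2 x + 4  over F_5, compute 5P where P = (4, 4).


k = 5 = 101_2 (binary, LSB first: 101)
Double-and-add from P = (4, 4):
  bit 0 = 1: acc = O + (4, 4) = (4, 4)
  bit 1 = 0: acc unchanged = (4, 4)
  bit 2 = 1: acc = (4, 4) + (0, 3) = (2, 4)

5P = (2, 4)


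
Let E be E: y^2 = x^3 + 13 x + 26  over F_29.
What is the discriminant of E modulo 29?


4 a^3 + 27 b^2 = 4*13^3 + 27*26^2 = 8788 + 18252 = 27040
Delta = -16 * (27040) = -432640
Delta mod 29 = 11

Delta = 11 (mod 29)


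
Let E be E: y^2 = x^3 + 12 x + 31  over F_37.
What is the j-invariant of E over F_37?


Delta = -16(4 a^3 + 27 b^2) mod 37 = 26
-1728 * (4 a)^3 = -1728 * (4*12)^3 mod 37 = 26
j = 26 * 26^(-1) mod 37 = 1

j = 1 (mod 37)


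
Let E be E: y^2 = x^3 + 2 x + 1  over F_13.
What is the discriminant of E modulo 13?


4 a^3 + 27 b^2 = 4*2^3 + 27*1^2 = 32 + 27 = 59
Delta = -16 * (59) = -944
Delta mod 13 = 5

Delta = 5 (mod 13)


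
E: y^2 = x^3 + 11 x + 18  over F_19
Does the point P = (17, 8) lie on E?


Check whether y^2 = x^3 + 11 x + 18 (mod 19) for (x, y) = (17, 8).
LHS: y^2 = 8^2 mod 19 = 7
RHS: x^3 + 11 x + 18 = 17^3 + 11*17 + 18 mod 19 = 7
LHS = RHS

Yes, on the curve


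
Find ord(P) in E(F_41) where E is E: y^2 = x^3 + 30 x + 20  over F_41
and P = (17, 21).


Compute successive multiples of P until we hit O:
  1P = (17, 21)
  2P = (32, 13)
  3P = (28, 4)
  4P = (36, 27)
  5P = (4, 9)
  6P = (16, 2)
  7P = (0, 15)
  8P = (1, 16)
  ... (continuing to 22P)
  22P = O

ord(P) = 22


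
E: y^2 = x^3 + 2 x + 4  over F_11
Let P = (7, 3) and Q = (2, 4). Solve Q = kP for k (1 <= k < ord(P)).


Enumerate multiples of P until we hit Q = (2, 4):
  1P = (7, 3)
  2P = (9, 6)
  3P = (0, 2)
  4P = (2, 4)
Match found at i = 4.

k = 4


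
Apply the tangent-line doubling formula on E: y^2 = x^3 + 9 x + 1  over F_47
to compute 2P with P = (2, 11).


Doubling: s = (3 x1^2 + a) / (2 y1)
s = (3*2^2 + 9) / (2*11) mod 47 = 33
x3 = s^2 - 2 x1 mod 47 = 33^2 - 2*2 = 4
y3 = s (x1 - x3) - y1 mod 47 = 33 * (2 - 4) - 11 = 17

2P = (4, 17)


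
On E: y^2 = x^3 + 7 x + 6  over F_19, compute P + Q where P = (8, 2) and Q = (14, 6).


P != Q, so use the chord formula.
s = (y2 - y1) / (x2 - x1) = (4) / (6) mod 19 = 7
x3 = s^2 - x1 - x2 mod 19 = 7^2 - 8 - 14 = 8
y3 = s (x1 - x3) - y1 mod 19 = 7 * (8 - 8) - 2 = 17

P + Q = (8, 17)


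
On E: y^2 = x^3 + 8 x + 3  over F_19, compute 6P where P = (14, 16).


k = 6 = 110_2 (binary, LSB first: 011)
Double-and-add from P = (14, 16):
  bit 0 = 0: acc unchanged = O
  bit 1 = 1: acc = O + (14, 3) = (14, 3)
  bit 2 = 1: acc = (14, 3) + (14, 16) = O

6P = O


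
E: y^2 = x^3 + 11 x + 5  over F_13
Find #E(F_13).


For each x in F_13, count y with y^2 = x^3 + 11 x + 5 mod 13:
  x = 1: RHS = 4, y in [2, 11]  -> 2 point(s)
  x = 2: RHS = 9, y in [3, 10]  -> 2 point(s)
  x = 3: RHS = 0, y in [0]  -> 1 point(s)
  x = 4: RHS = 9, y in [3, 10]  -> 2 point(s)
  x = 5: RHS = 3, y in [4, 9]  -> 2 point(s)
  x = 6: RHS = 1, y in [1, 12]  -> 2 point(s)
  x = 7: RHS = 9, y in [3, 10]  -> 2 point(s)
  x = 9: RHS = 1, y in [1, 12]  -> 2 point(s)
  x = 10: RHS = 10, y in [6, 7]  -> 2 point(s)
  x = 11: RHS = 1, y in [1, 12]  -> 2 point(s)
Affine points: 19. Add the point at infinity: total = 20.

#E(F_13) = 20


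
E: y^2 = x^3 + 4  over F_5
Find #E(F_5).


For each x in F_5, count y with y^2 = x^3 + 0 x + 4 mod 5:
  x = 0: RHS = 4, y in [2, 3]  -> 2 point(s)
  x = 1: RHS = 0, y in [0]  -> 1 point(s)
  x = 3: RHS = 1, y in [1, 4]  -> 2 point(s)
Affine points: 5. Add the point at infinity: total = 6.

#E(F_5) = 6


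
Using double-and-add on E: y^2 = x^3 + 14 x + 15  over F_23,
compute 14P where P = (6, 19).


k = 14 = 1110_2 (binary, LSB first: 0111)
Double-and-add from P = (6, 19):
  bit 0 = 0: acc unchanged = O
  bit 1 = 1: acc = O + (15, 9) = (15, 9)
  bit 2 = 1: acc = (15, 9) + (5, 16) = (12, 5)
  bit 3 = 1: acc = (12, 5) + (8, 8) = (5, 7)

14P = (5, 7)


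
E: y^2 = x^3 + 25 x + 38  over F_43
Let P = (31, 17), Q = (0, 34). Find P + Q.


P != Q, so use the chord formula.
s = (y2 - y1) / (x2 - x1) = (17) / (12) mod 43 = 5
x3 = s^2 - x1 - x2 mod 43 = 5^2 - 31 - 0 = 37
y3 = s (x1 - x3) - y1 mod 43 = 5 * (31 - 37) - 17 = 39

P + Q = (37, 39)


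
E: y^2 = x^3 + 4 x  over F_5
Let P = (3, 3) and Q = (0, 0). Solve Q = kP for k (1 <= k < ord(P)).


Enumerate multiples of P until we hit Q = (0, 0):
  1P = (3, 3)
  2P = (0, 0)
Match found at i = 2.

k = 2


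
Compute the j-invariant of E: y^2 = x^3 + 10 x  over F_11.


Delta = -16(4 a^3 + 27 b^2) mod 11 = 9
-1728 * (4 a)^3 = -1728 * (4*10)^3 mod 11 = 9
j = 9 * 9^(-1) mod 11 = 1

j = 1 (mod 11)


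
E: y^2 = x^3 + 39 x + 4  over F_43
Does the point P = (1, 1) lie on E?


Check whether y^2 = x^3 + 39 x + 4 (mod 43) for (x, y) = (1, 1).
LHS: y^2 = 1^2 mod 43 = 1
RHS: x^3 + 39 x + 4 = 1^3 + 39*1 + 4 mod 43 = 1
LHS = RHS

Yes, on the curve


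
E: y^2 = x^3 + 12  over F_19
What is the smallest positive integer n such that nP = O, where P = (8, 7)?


Compute successive multiples of P until we hit O:
  1P = (8, 7)
  2P = (10, 9)
  3P = (2, 18)
  4P = (15, 9)
  5P = (5, 2)
  6P = (13, 10)
  7P = (9, 0)
  8P = (13, 9)
  ... (continuing to 14P)
  14P = O

ord(P) = 14


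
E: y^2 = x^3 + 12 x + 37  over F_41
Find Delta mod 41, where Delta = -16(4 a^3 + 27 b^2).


4 a^3 + 27 b^2 = 4*12^3 + 27*37^2 = 6912 + 36963 = 43875
Delta = -16 * (43875) = -702000
Delta mod 41 = 2

Delta = 2 (mod 41)


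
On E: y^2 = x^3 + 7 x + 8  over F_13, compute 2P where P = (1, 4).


Doubling: s = (3 x1^2 + a) / (2 y1)
s = (3*1^2 + 7) / (2*4) mod 13 = 11
x3 = s^2 - 2 x1 mod 13 = 11^2 - 2*1 = 2
y3 = s (x1 - x3) - y1 mod 13 = 11 * (1 - 2) - 4 = 11

2P = (2, 11)


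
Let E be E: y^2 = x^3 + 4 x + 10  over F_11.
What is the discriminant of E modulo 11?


4 a^3 + 27 b^2 = 4*4^3 + 27*10^2 = 256 + 2700 = 2956
Delta = -16 * (2956) = -47296
Delta mod 11 = 4

Delta = 4 (mod 11)


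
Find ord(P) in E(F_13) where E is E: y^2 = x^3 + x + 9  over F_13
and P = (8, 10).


Compute successive multiples of P until we hit O:
  1P = (8, 10)
  2P = (0, 10)
  3P = (5, 3)
  4P = (4, 8)
  5P = (11, 8)
  6P = (6, 6)
  7P = (3, 0)
  8P = (6, 7)
  ... (continuing to 14P)
  14P = O

ord(P) = 14


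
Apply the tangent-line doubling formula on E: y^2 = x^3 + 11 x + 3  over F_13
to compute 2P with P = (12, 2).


Doubling: s = (3 x1^2 + a) / (2 y1)
s = (3*12^2 + 11) / (2*2) mod 13 = 10
x3 = s^2 - 2 x1 mod 13 = 10^2 - 2*12 = 11
y3 = s (x1 - x3) - y1 mod 13 = 10 * (12 - 11) - 2 = 8

2P = (11, 8)


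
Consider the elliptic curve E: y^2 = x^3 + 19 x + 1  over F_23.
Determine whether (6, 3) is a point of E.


Check whether y^2 = x^3 + 19 x + 1 (mod 23) for (x, y) = (6, 3).
LHS: y^2 = 3^2 mod 23 = 9
RHS: x^3 + 19 x + 1 = 6^3 + 19*6 + 1 mod 23 = 9
LHS = RHS

Yes, on the curve


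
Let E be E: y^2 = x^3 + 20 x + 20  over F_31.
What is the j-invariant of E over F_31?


Delta = -16(4 a^3 + 27 b^2) mod 31 = 21
-1728 * (4 a)^3 = -1728 * (4*20)^3 mod 31 = 1
j = 1 * 21^(-1) mod 31 = 3

j = 3 (mod 31)


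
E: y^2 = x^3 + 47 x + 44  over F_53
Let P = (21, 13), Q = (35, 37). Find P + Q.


P != Q, so use the chord formula.
s = (y2 - y1) / (x2 - x1) = (24) / (14) mod 53 = 32
x3 = s^2 - x1 - x2 mod 53 = 32^2 - 21 - 35 = 14
y3 = s (x1 - x3) - y1 mod 53 = 32 * (21 - 14) - 13 = 52

P + Q = (14, 52)


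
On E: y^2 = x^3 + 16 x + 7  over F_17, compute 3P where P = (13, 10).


k = 3 = 11_2 (binary, LSB first: 11)
Double-and-add from P = (13, 10):
  bit 0 = 1: acc = O + (13, 10) = (13, 10)
  bit 1 = 1: acc = (13, 10) + (6, 9) = (6, 8)

3P = (6, 8)


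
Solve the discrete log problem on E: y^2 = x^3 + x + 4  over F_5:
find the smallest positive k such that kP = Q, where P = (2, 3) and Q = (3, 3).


Enumerate multiples of P until we hit Q = (3, 3):
  1P = (2, 3)
  2P = (0, 3)
  3P = (3, 2)
  4P = (1, 1)
  5P = (1, 4)
  6P = (3, 3)
Match found at i = 6.

k = 6


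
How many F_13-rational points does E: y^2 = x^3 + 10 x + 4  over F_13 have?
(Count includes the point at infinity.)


For each x in F_13, count y with y^2 = x^3 + 10 x + 4 mod 13:
  x = 0: RHS = 4, y in [2, 11]  -> 2 point(s)
  x = 3: RHS = 9, y in [3, 10]  -> 2 point(s)
  x = 4: RHS = 4, y in [2, 11]  -> 2 point(s)
  x = 5: RHS = 10, y in [6, 7]  -> 2 point(s)
  x = 7: RHS = 1, y in [1, 12]  -> 2 point(s)
  x = 9: RHS = 4, y in [2, 11]  -> 2 point(s)
  x = 10: RHS = 12, y in [5, 8]  -> 2 point(s)
Affine points: 14. Add the point at infinity: total = 15.

#E(F_13) = 15


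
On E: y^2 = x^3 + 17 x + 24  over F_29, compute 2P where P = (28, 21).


Doubling: s = (3 x1^2 + a) / (2 y1)
s = (3*28^2 + 17) / (2*21) mod 29 = 6
x3 = s^2 - 2 x1 mod 29 = 6^2 - 2*28 = 9
y3 = s (x1 - x3) - y1 mod 29 = 6 * (28 - 9) - 21 = 6

2P = (9, 6)


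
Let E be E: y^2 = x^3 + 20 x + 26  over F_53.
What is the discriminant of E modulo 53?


4 a^3 + 27 b^2 = 4*20^3 + 27*26^2 = 32000 + 18252 = 50252
Delta = -16 * (50252) = -804032
Delta mod 53 = 31

Delta = 31 (mod 53)


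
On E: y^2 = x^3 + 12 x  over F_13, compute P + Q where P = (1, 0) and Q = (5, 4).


P != Q, so use the chord formula.
s = (y2 - y1) / (x2 - x1) = (4) / (4) mod 13 = 1
x3 = s^2 - x1 - x2 mod 13 = 1^2 - 1 - 5 = 8
y3 = s (x1 - x3) - y1 mod 13 = 1 * (1 - 8) - 0 = 6

P + Q = (8, 6)


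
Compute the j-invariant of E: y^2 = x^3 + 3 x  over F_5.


Delta = -16(4 a^3 + 27 b^2) mod 5 = 2
-1728 * (4 a)^3 = -1728 * (4*3)^3 mod 5 = 1
j = 1 * 2^(-1) mod 5 = 3

j = 3 (mod 5)


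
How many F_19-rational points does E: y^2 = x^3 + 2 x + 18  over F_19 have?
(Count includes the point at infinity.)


For each x in F_19, count y with y^2 = x^3 + 2 x + 18 mod 19:
  x = 2: RHS = 11, y in [7, 12]  -> 2 point(s)
  x = 5: RHS = 1, y in [1, 18]  -> 2 point(s)
  x = 9: RHS = 5, y in [9, 10]  -> 2 point(s)
  x = 14: RHS = 16, y in [4, 15]  -> 2 point(s)
  x = 16: RHS = 4, y in [2, 17]  -> 2 point(s)
  x = 17: RHS = 6, y in [5, 14]  -> 2 point(s)
Affine points: 12. Add the point at infinity: total = 13.

#E(F_19) = 13


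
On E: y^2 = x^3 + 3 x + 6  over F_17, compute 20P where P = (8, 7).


k = 20 = 10100_2 (binary, LSB first: 00101)
Double-and-add from P = (8, 7):
  bit 0 = 0: acc unchanged = O
  bit 1 = 0: acc unchanged = O
  bit 2 = 1: acc = O + (16, 11) = (16, 11)
  bit 3 = 0: acc unchanged = (16, 11)
  bit 4 = 1: acc = (16, 11) + (6, 6) = (8, 10)

20P = (8, 10)


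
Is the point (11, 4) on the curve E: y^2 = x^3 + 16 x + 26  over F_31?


Check whether y^2 = x^3 + 16 x + 26 (mod 31) for (x, y) = (11, 4).
LHS: y^2 = 4^2 mod 31 = 16
RHS: x^3 + 16 x + 26 = 11^3 + 16*11 + 26 mod 31 = 14
LHS != RHS

No, not on the curve


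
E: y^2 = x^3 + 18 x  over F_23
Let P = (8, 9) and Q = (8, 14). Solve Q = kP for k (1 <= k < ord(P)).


Enumerate multiples of P until we hit Q = (8, 14):
  1P = (8, 9)
  2P = (0, 0)
  3P = (8, 14)
Match found at i = 3.

k = 3


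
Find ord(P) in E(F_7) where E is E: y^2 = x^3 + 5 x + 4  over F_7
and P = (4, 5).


Compute successive multiples of P until we hit O:
  1P = (4, 5)
  2P = (0, 5)
  3P = (3, 2)
  4P = (2, 1)
  5P = (5, 0)
  6P = (2, 6)
  7P = (3, 5)
  8P = (0, 2)
  ... (continuing to 10P)
  10P = O

ord(P) = 10


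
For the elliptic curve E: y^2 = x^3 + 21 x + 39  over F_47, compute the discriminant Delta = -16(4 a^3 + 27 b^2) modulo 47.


4 a^3 + 27 b^2 = 4*21^3 + 27*39^2 = 37044 + 41067 = 78111
Delta = -16 * (78111) = -1249776
Delta mod 47 = 1

Delta = 1 (mod 47)


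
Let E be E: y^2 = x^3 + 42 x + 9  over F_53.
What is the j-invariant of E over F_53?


Delta = -16(4 a^3 + 27 b^2) mod 53 = 1
-1728 * (4 a)^3 = -1728 * (4*42)^3 mod 53 = 45
j = 45 * 1^(-1) mod 53 = 45

j = 45 (mod 53)


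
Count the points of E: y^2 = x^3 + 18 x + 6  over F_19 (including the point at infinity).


For each x in F_19, count y with y^2 = x^3 + 18 x + 6 mod 19:
  x = 0: RHS = 6, y in [5, 14]  -> 2 point(s)
  x = 1: RHS = 6, y in [5, 14]  -> 2 point(s)
  x = 3: RHS = 11, y in [7, 12]  -> 2 point(s)
  x = 4: RHS = 9, y in [3, 16]  -> 2 point(s)
  x = 6: RHS = 7, y in [8, 11]  -> 2 point(s)
  x = 7: RHS = 0, y in [0]  -> 1 point(s)
  x = 8: RHS = 16, y in [4, 15]  -> 2 point(s)
  x = 9: RHS = 4, y in [2, 17]  -> 2 point(s)
  x = 13: RHS = 5, y in [9, 10]  -> 2 point(s)
  x = 14: RHS = 0, y in [0]  -> 1 point(s)
  x = 16: RHS = 1, y in [1, 18]  -> 2 point(s)
  x = 17: RHS = 0, y in [0]  -> 1 point(s)
  x = 18: RHS = 6, y in [5, 14]  -> 2 point(s)
Affine points: 23. Add the point at infinity: total = 24.

#E(F_19) = 24


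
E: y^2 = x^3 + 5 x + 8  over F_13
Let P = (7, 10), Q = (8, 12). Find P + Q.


P != Q, so use the chord formula.
s = (y2 - y1) / (x2 - x1) = (2) / (1) mod 13 = 2
x3 = s^2 - x1 - x2 mod 13 = 2^2 - 7 - 8 = 2
y3 = s (x1 - x3) - y1 mod 13 = 2 * (7 - 2) - 10 = 0

P + Q = (2, 0)


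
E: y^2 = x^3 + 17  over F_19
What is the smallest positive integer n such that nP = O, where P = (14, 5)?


Compute successive multiples of P until we hit O:
  1P = (14, 5)
  2P = (14, 14)
  3P = O

ord(P) = 3


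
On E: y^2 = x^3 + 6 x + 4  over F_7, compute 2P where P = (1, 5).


Doubling: s = (3 x1^2 + a) / (2 y1)
s = (3*1^2 + 6) / (2*5) mod 7 = 3
x3 = s^2 - 2 x1 mod 7 = 3^2 - 2*1 = 0
y3 = s (x1 - x3) - y1 mod 7 = 3 * (1 - 0) - 5 = 5

2P = (0, 5)


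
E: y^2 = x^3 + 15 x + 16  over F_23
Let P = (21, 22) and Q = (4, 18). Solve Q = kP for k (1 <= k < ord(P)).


Enumerate multiples of P until we hit Q = (4, 18):
  1P = (21, 22)
  2P = (8, 21)
  3P = (20, 17)
  4P = (7, 2)
  5P = (13, 19)
  6P = (1, 20)
  7P = (4, 5)
  8P = (22, 0)
  9P = (4, 18)
Match found at i = 9.

k = 9


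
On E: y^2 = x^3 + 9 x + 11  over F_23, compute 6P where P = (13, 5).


k = 6 = 110_2 (binary, LSB first: 011)
Double-and-add from P = (13, 5):
  bit 0 = 0: acc unchanged = O
  bit 1 = 1: acc = O + (21, 10) = (21, 10)
  bit 2 = 1: acc = (21, 10) + (7, 7) = (13, 18)

6P = (13, 18)


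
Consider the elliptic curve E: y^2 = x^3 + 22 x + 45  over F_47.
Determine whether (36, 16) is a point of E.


Check whether y^2 = x^3 + 22 x + 45 (mod 47) for (x, y) = (36, 16).
LHS: y^2 = 16^2 mod 47 = 21
RHS: x^3 + 22 x + 45 = 36^3 + 22*36 + 45 mod 47 = 23
LHS != RHS

No, not on the curve


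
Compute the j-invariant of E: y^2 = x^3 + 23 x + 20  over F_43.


Delta = -16(4 a^3 + 27 b^2) mod 43 = 16
-1728 * (4 a)^3 = -1728 * (4*23)^3 mod 43 = 35
j = 35 * 16^(-1) mod 43 = 21

j = 21 (mod 43)


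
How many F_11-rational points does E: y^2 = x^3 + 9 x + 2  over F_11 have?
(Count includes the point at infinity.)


For each x in F_11, count y with y^2 = x^3 + 9 x + 2 mod 11:
  x = 1: RHS = 1, y in [1, 10]  -> 2 point(s)
  x = 3: RHS = 1, y in [1, 10]  -> 2 point(s)
  x = 4: RHS = 3, y in [5, 6]  -> 2 point(s)
  x = 7: RHS = 1, y in [1, 10]  -> 2 point(s)
  x = 8: RHS = 3, y in [5, 6]  -> 2 point(s)
  x = 9: RHS = 9, y in [3, 8]  -> 2 point(s)
  x = 10: RHS = 3, y in [5, 6]  -> 2 point(s)
Affine points: 14. Add the point at infinity: total = 15.

#E(F_11) = 15


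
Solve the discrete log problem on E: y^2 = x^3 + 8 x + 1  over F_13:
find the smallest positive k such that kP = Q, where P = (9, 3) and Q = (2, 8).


Enumerate multiples of P until we hit Q = (2, 8):
  1P = (9, 3)
  2P = (7, 7)
  3P = (1, 7)
  4P = (0, 12)
  5P = (5, 6)
  6P = (2, 8)
Match found at i = 6.

k = 6


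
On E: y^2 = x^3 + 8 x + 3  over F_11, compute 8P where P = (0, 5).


k = 8 = 1000_2 (binary, LSB first: 0001)
Double-and-add from P = (0, 5):
  bit 0 = 0: acc unchanged = O
  bit 1 = 0: acc unchanged = O
  bit 2 = 0: acc unchanged = O
  bit 3 = 1: acc = O + (4, 0) = (4, 0)

8P = (4, 0)


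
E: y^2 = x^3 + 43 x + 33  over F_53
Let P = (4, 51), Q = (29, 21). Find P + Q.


P != Q, so use the chord formula.
s = (y2 - y1) / (x2 - x1) = (23) / (25) mod 53 = 20
x3 = s^2 - x1 - x2 mod 53 = 20^2 - 4 - 29 = 49
y3 = s (x1 - x3) - y1 mod 53 = 20 * (4 - 49) - 51 = 3

P + Q = (49, 3)


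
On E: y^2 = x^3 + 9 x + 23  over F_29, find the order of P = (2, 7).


Compute successive multiples of P until we hit O:
  1P = (2, 7)
  2P = (20, 24)
  3P = (1, 2)
  4P = (22, 9)
  5P = (14, 15)
  6P = (7, 9)
  7P = (19, 21)
  8P = (15, 13)
  ... (continuing to 24P)
  24P = O

ord(P) = 24


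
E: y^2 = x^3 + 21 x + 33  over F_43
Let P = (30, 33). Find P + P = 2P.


Doubling: s = (3 x1^2 + a) / (2 y1)
s = (3*30^2 + 21) / (2*33) mod 43 = 8
x3 = s^2 - 2 x1 mod 43 = 8^2 - 2*30 = 4
y3 = s (x1 - x3) - y1 mod 43 = 8 * (30 - 4) - 33 = 3

2P = (4, 3)


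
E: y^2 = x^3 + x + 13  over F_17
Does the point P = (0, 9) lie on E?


Check whether y^2 = x^3 + 1 x + 13 (mod 17) for (x, y) = (0, 9).
LHS: y^2 = 9^2 mod 17 = 13
RHS: x^3 + 1 x + 13 = 0^3 + 1*0 + 13 mod 17 = 13
LHS = RHS

Yes, on the curve


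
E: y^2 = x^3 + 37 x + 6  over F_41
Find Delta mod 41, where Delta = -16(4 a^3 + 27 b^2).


4 a^3 + 27 b^2 = 4*37^3 + 27*6^2 = 202612 + 972 = 203584
Delta = -16 * (203584) = -3257344
Delta mod 41 = 24

Delta = 24 (mod 41)


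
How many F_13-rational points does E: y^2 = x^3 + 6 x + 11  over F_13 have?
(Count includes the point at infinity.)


For each x in F_13, count y with y^2 = x^3 + 6 x + 11 mod 13:
  x = 3: RHS = 4, y in [2, 11]  -> 2 point(s)
  x = 5: RHS = 10, y in [6, 7]  -> 2 point(s)
  x = 6: RHS = 3, y in [4, 9]  -> 2 point(s)
  x = 8: RHS = 12, y in [5, 8]  -> 2 point(s)
  x = 9: RHS = 1, y in [1, 12]  -> 2 point(s)
  x = 11: RHS = 4, y in [2, 11]  -> 2 point(s)
  x = 12: RHS = 4, y in [2, 11]  -> 2 point(s)
Affine points: 14. Add the point at infinity: total = 15.

#E(F_13) = 15


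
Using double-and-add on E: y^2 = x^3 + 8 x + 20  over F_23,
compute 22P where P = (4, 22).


k = 22 = 10110_2 (binary, LSB first: 01101)
Double-and-add from P = (4, 22):
  bit 0 = 0: acc unchanged = O
  bit 1 = 1: acc = O + (17, 20) = (17, 20)
  bit 2 = 1: acc = (17, 20) + (5, 1) = (19, 19)
  bit 3 = 0: acc unchanged = (19, 19)
  bit 4 = 1: acc = (19, 19) + (9, 19) = (18, 4)

22P = (18, 4)


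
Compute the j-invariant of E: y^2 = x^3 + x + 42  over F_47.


Delta = -16(4 a^3 + 27 b^2) mod 47 = 40
-1728 * (4 a)^3 = -1728 * (4*1)^3 mod 47 = 46
j = 46 * 40^(-1) mod 47 = 27

j = 27 (mod 47)


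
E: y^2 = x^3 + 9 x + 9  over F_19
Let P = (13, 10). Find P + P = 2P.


Doubling: s = (3 x1^2 + a) / (2 y1)
s = (3*13^2 + 9) / (2*10) mod 19 = 3
x3 = s^2 - 2 x1 mod 19 = 3^2 - 2*13 = 2
y3 = s (x1 - x3) - y1 mod 19 = 3 * (13 - 2) - 10 = 4

2P = (2, 4)


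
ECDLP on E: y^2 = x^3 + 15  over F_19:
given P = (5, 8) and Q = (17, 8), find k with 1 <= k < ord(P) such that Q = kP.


Enumerate multiples of P until we hit Q = (17, 8):
  1P = (5, 8)
  2P = (7, 4)
  3P = (11, 4)
  4P = (14, 17)
  5P = (1, 15)
  6P = (3, 17)
  7P = (17, 8)
Match found at i = 7.

k = 7


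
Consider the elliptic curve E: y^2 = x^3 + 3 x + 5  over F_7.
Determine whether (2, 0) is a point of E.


Check whether y^2 = x^3 + 3 x + 5 (mod 7) for (x, y) = (2, 0).
LHS: y^2 = 0^2 mod 7 = 0
RHS: x^3 + 3 x + 5 = 2^3 + 3*2 + 5 mod 7 = 5
LHS != RHS

No, not on the curve


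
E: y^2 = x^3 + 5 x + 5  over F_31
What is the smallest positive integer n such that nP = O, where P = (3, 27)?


Compute successive multiples of P until we hit O:
  1P = (3, 27)
  2P = (10, 1)
  3P = (28, 26)
  4P = (25, 21)
  5P = (0, 6)
  6P = (15, 13)
  7P = (29, 24)
  8P = (13, 29)
  ... (continuing to 28P)
  28P = O

ord(P) = 28


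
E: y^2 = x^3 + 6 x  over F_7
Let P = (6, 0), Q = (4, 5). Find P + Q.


P != Q, so use the chord formula.
s = (y2 - y1) / (x2 - x1) = (5) / (5) mod 7 = 1
x3 = s^2 - x1 - x2 mod 7 = 1^2 - 6 - 4 = 5
y3 = s (x1 - x3) - y1 mod 7 = 1 * (6 - 5) - 0 = 1

P + Q = (5, 1)


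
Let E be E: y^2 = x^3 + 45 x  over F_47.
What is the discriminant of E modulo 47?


4 a^3 + 27 b^2 = 4*45^3 + 27*0^2 = 364500 + 0 = 364500
Delta = -16 * (364500) = -5832000
Delta mod 47 = 42

Delta = 42 (mod 47)


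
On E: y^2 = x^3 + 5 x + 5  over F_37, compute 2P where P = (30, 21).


Doubling: s = (3 x1^2 + a) / (2 y1)
s = (3*30^2 + 5) / (2*21) mod 37 = 23
x3 = s^2 - 2 x1 mod 37 = 23^2 - 2*30 = 25
y3 = s (x1 - x3) - y1 mod 37 = 23 * (30 - 25) - 21 = 20

2P = (25, 20)


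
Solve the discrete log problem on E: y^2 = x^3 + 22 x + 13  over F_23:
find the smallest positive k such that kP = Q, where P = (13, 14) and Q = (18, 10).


Enumerate multiples of P until we hit Q = (18, 10):
  1P = (13, 14)
  2P = (20, 9)
  3P = (6, 4)
  4P = (22, 6)
  5P = (1, 6)
  6P = (12, 2)
  7P = (4, 2)
  8P = (18, 10)
Match found at i = 8.

k = 8


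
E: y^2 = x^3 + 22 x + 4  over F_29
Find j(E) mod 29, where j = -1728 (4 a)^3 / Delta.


Delta = -16(4 a^3 + 27 b^2) mod 29 = 18
-1728 * (4 a)^3 = -1728 * (4*22)^3 mod 29 = 12
j = 12 * 18^(-1) mod 29 = 20

j = 20 (mod 29)


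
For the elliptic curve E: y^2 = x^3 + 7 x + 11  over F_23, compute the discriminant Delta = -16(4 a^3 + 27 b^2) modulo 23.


4 a^3 + 27 b^2 = 4*7^3 + 27*11^2 = 1372 + 3267 = 4639
Delta = -16 * (4639) = -74224
Delta mod 23 = 20

Delta = 20 (mod 23)


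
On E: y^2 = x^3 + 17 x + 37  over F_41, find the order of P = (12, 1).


Compute successive multiples of P until we hit O:
  1P = (12, 1)
  2P = (18, 5)
  3P = (16, 10)
  4P = (36, 27)
  5P = (3, 19)
  6P = (30, 35)
  7P = (38, 0)
  8P = (30, 6)
  ... (continuing to 14P)
  14P = O

ord(P) = 14


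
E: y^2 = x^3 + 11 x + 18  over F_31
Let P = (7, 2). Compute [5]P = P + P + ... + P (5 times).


k = 5 = 101_2 (binary, LSB first: 101)
Double-and-add from P = (7, 2):
  bit 0 = 1: acc = O + (7, 2) = (7, 2)
  bit 1 = 0: acc unchanged = (7, 2)
  bit 2 = 1: acc = (7, 2) + (28, 12) = (28, 19)

5P = (28, 19)


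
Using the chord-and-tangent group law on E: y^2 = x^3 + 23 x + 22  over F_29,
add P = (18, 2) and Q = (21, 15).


P != Q, so use the chord formula.
s = (y2 - y1) / (x2 - x1) = (13) / (3) mod 29 = 14
x3 = s^2 - x1 - x2 mod 29 = 14^2 - 18 - 21 = 12
y3 = s (x1 - x3) - y1 mod 29 = 14 * (18 - 12) - 2 = 24

P + Q = (12, 24)


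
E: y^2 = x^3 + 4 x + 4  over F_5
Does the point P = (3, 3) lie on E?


Check whether y^2 = x^3 + 4 x + 4 (mod 5) for (x, y) = (3, 3).
LHS: y^2 = 3^2 mod 5 = 4
RHS: x^3 + 4 x + 4 = 3^3 + 4*3 + 4 mod 5 = 3
LHS != RHS

No, not on the curve


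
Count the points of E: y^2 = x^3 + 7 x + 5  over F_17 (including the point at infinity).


For each x in F_17, count y with y^2 = x^3 + 7 x + 5 mod 17:
  x = 1: RHS = 13, y in [8, 9]  -> 2 point(s)
  x = 3: RHS = 2, y in [6, 11]  -> 2 point(s)
  x = 6: RHS = 8, y in [5, 12]  -> 2 point(s)
  x = 9: RHS = 15, y in [7, 10]  -> 2 point(s)
  x = 10: RHS = 4, y in [2, 15]  -> 2 point(s)
  x = 11: RHS = 2, y in [6, 11]  -> 2 point(s)
  x = 12: RHS = 15, y in [7, 10]  -> 2 point(s)
  x = 13: RHS = 15, y in [7, 10]  -> 2 point(s)
  x = 14: RHS = 8, y in [5, 12]  -> 2 point(s)
  x = 15: RHS = 0, y in [0]  -> 1 point(s)
Affine points: 19. Add the point at infinity: total = 20.

#E(F_17) = 20


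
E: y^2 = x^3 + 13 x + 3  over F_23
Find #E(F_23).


For each x in F_23, count y with y^2 = x^3 + 13 x + 3 mod 23:
  x = 0: RHS = 3, y in [7, 16]  -> 2 point(s)
  x = 3: RHS = 0, y in [0]  -> 1 point(s)
  x = 4: RHS = 4, y in [2, 21]  -> 2 point(s)
  x = 5: RHS = 9, y in [3, 20]  -> 2 point(s)
  x = 7: RHS = 0, y in [0]  -> 1 point(s)
  x = 10: RHS = 6, y in [11, 12]  -> 2 point(s)
  x = 12: RHS = 1, y in [1, 22]  -> 2 point(s)
  x = 13: RHS = 0, y in [0]  -> 1 point(s)
  x = 14: RHS = 8, y in [10, 13]  -> 2 point(s)
  x = 15: RHS = 8, y in [10, 13]  -> 2 point(s)
  x = 16: RHS = 6, y in [11, 12]  -> 2 point(s)
  x = 17: RHS = 8, y in [10, 13]  -> 2 point(s)
  x = 19: RHS = 2, y in [5, 18]  -> 2 point(s)
  x = 20: RHS = 6, y in [11, 12]  -> 2 point(s)
  x = 22: RHS = 12, y in [9, 14]  -> 2 point(s)
Affine points: 27. Add the point at infinity: total = 28.

#E(F_23) = 28
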